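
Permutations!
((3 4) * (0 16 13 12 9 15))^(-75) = (0 12)(3 4)(9 16)(13 15)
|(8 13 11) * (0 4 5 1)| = 12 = |(0 4 5 1)(8 13 11)|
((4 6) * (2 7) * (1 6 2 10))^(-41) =((1 6 4 2 7 10))^(-41) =(1 6 4 2 7 10)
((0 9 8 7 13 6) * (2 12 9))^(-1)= (0 6 13 7 8 9 12 2)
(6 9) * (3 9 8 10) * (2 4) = [0, 1, 4, 9, 2, 5, 8, 7, 10, 6, 3] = (2 4)(3 9 6 8 10)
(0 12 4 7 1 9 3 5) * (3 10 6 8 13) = (0 12 4 7 1 9 10 6 8 13 3 5) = [12, 9, 2, 5, 7, 0, 8, 1, 13, 10, 6, 11, 4, 3]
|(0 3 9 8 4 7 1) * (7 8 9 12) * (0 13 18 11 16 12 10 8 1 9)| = 13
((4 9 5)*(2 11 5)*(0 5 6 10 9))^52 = (0 5 4)(2 6 9 11 10)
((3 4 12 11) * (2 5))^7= (2 5)(3 11 12 4)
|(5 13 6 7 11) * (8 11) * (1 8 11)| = 10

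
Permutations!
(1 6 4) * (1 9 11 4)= [0, 6, 2, 3, 9, 5, 1, 7, 8, 11, 10, 4]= (1 6)(4 9 11)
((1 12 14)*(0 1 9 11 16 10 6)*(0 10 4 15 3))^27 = ((0 1 12 14 9 11 16 4 15 3)(6 10))^27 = (0 4 9 1 15 11 12 3 16 14)(6 10)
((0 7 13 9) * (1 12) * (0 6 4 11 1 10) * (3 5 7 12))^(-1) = ((0 12 10)(1 3 5 7 13 9 6 4 11))^(-1) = (0 10 12)(1 11 4 6 9 13 7 5 3)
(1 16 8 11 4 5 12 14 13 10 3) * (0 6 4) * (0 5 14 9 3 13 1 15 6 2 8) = (0 2 8 11 5 12 9 3 15 6 4 14 1 16)(10 13) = [2, 16, 8, 15, 14, 12, 4, 7, 11, 3, 13, 5, 9, 10, 1, 6, 0]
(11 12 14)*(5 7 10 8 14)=[0, 1, 2, 3, 4, 7, 6, 10, 14, 9, 8, 12, 5, 13, 11]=(5 7 10 8 14 11 12)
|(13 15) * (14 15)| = 3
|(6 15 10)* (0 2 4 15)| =6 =|(0 2 4 15 10 6)|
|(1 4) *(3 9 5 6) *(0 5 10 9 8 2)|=|(0 5 6 3 8 2)(1 4)(9 10)|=6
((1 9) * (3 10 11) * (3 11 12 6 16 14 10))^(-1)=(1 9)(6 12 10 14 16)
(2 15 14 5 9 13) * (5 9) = (2 15 14 9 13) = [0, 1, 15, 3, 4, 5, 6, 7, 8, 13, 10, 11, 12, 2, 9, 14]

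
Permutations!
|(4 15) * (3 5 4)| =|(3 5 4 15)| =4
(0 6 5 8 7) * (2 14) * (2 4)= [6, 1, 14, 3, 2, 8, 5, 0, 7, 9, 10, 11, 12, 13, 4]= (0 6 5 8 7)(2 14 4)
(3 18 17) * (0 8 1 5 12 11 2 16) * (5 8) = (0 5 12 11 2 16)(1 8)(3 18 17) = [5, 8, 16, 18, 4, 12, 6, 7, 1, 9, 10, 2, 11, 13, 14, 15, 0, 3, 17]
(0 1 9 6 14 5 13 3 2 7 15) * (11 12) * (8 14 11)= (0 1 9 6 11 12 8 14 5 13 3 2 7 15)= [1, 9, 7, 2, 4, 13, 11, 15, 14, 6, 10, 12, 8, 3, 5, 0]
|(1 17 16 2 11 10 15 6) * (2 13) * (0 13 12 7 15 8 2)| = |(0 13)(1 17 16 12 7 15 6)(2 11 10 8)| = 28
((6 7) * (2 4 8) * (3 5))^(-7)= ((2 4 8)(3 5)(6 7))^(-7)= (2 8 4)(3 5)(6 7)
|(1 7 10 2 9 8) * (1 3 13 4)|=9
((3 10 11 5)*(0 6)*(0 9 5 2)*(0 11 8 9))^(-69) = ((0 6)(2 11)(3 10 8 9 5))^(-69) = (0 6)(2 11)(3 10 8 9 5)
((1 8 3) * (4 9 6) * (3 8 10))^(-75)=((1 10 3)(4 9 6))^(-75)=(10)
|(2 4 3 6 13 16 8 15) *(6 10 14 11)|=11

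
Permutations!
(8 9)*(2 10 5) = (2 10 5)(8 9) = [0, 1, 10, 3, 4, 2, 6, 7, 9, 8, 5]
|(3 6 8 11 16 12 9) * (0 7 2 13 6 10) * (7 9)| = |(0 9 3 10)(2 13 6 8 11 16 12 7)| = 8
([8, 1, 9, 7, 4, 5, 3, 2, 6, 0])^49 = [0, 1, 2, 3, 4, 5, 6, 7, 8, 9]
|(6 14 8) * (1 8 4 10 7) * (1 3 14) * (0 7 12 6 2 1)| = |(0 7 3 14 4 10 12 6)(1 8 2)| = 24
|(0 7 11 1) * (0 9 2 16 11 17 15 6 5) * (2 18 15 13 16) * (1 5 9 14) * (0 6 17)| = |(0 7)(1 14)(5 6 9 18 15 17 13 16 11)| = 18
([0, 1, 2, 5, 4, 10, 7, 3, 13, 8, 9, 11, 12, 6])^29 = (3 13 10 7 8 5 6 9)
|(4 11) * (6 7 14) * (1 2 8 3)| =12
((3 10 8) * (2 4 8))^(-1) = ((2 4 8 3 10))^(-1) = (2 10 3 8 4)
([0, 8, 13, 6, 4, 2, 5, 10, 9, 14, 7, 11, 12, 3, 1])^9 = [0, 8, 5, 13, 4, 6, 3, 10, 9, 14, 7, 11, 12, 2, 1]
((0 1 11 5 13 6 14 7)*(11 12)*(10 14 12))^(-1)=(0 7 14 10 1)(5 11 12 6 13)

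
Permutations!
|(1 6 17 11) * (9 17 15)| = 6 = |(1 6 15 9 17 11)|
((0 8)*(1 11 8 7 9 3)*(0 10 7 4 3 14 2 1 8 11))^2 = (0 3 10 9 2)(1 4 8 7 14) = ((0 4 3 8 10 7 9 14 2 1))^2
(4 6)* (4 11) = (4 6 11) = [0, 1, 2, 3, 6, 5, 11, 7, 8, 9, 10, 4]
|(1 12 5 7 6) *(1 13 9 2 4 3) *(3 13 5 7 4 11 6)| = 28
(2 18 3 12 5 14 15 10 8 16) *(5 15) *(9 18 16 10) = [0, 1, 16, 12, 4, 14, 6, 7, 10, 18, 8, 11, 15, 13, 5, 9, 2, 17, 3] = (2 16)(3 12 15 9 18)(5 14)(8 10)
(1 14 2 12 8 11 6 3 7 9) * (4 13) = (1 14 2 12 8 11 6 3 7 9)(4 13) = [0, 14, 12, 7, 13, 5, 3, 9, 11, 1, 10, 6, 8, 4, 2]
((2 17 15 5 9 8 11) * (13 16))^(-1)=((2 17 15 5 9 8 11)(13 16))^(-1)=(2 11 8 9 5 15 17)(13 16)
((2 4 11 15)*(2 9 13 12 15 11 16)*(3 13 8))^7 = (2 4 16)(3 13 12 15 9 8)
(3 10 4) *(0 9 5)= (0 9 5)(3 10 4)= [9, 1, 2, 10, 3, 0, 6, 7, 8, 5, 4]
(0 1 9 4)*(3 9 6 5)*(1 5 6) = (0 5 3 9 4) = [5, 1, 2, 9, 0, 3, 6, 7, 8, 4]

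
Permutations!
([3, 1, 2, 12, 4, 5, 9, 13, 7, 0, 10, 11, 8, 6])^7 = (0 9 6 13 7 8 12 3)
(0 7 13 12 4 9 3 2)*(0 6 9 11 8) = (0 7 13 12 4 11 8)(2 6 9 3) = [7, 1, 6, 2, 11, 5, 9, 13, 0, 3, 10, 8, 4, 12]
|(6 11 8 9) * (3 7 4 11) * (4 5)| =8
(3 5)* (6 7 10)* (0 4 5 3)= (0 4 5)(6 7 10)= [4, 1, 2, 3, 5, 0, 7, 10, 8, 9, 6]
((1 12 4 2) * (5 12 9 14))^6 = ((1 9 14 5 12 4 2))^6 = (1 2 4 12 5 14 9)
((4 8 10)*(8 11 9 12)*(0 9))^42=(12)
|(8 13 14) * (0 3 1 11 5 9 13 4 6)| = |(0 3 1 11 5 9 13 14 8 4 6)| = 11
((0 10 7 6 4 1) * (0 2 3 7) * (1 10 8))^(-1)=(0 10 4 6 7 3 2 1 8)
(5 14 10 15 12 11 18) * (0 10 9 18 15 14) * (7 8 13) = (0 10 14 9 18 5)(7 8 13)(11 15 12) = [10, 1, 2, 3, 4, 0, 6, 8, 13, 18, 14, 15, 11, 7, 9, 12, 16, 17, 5]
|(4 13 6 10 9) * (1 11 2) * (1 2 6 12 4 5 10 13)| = 6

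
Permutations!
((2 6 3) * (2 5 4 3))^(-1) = (2 6)(3 4 5)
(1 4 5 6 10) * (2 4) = (1 2 4 5 6 10) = [0, 2, 4, 3, 5, 6, 10, 7, 8, 9, 1]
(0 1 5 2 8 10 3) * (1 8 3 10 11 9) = (0 8 11 9 1 5 2 3) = [8, 5, 3, 0, 4, 2, 6, 7, 11, 1, 10, 9]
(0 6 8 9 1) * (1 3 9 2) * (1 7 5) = (0 6 8 2 7 5 1)(3 9) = [6, 0, 7, 9, 4, 1, 8, 5, 2, 3]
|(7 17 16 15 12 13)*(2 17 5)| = 8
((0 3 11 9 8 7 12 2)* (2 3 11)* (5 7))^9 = ((0 11 9 8 5 7 12 3 2))^9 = (12)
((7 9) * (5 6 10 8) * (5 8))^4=(5 6 10)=((5 6 10)(7 9))^4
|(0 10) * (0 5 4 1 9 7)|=7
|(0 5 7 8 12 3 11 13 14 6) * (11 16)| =11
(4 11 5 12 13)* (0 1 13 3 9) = (0 1 13 4 11 5 12 3 9) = [1, 13, 2, 9, 11, 12, 6, 7, 8, 0, 10, 5, 3, 4]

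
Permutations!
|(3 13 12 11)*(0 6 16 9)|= 4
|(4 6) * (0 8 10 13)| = |(0 8 10 13)(4 6)| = 4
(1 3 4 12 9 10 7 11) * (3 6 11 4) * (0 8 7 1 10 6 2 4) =(0 8 7)(1 2 4 12 9 6 11 10) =[8, 2, 4, 3, 12, 5, 11, 0, 7, 6, 1, 10, 9]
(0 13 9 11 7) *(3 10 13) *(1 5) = (0 3 10 13 9 11 7)(1 5) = [3, 5, 2, 10, 4, 1, 6, 0, 8, 11, 13, 7, 12, 9]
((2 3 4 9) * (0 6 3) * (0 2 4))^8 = (9)(0 3 6)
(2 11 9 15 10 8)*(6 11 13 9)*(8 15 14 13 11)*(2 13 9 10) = (2 11 6 8 13 10 15)(9 14) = [0, 1, 11, 3, 4, 5, 8, 7, 13, 14, 15, 6, 12, 10, 9, 2]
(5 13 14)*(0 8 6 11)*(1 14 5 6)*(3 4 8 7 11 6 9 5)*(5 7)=(0 5 13 3 4 8 1 14 9 7 11)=[5, 14, 2, 4, 8, 13, 6, 11, 1, 7, 10, 0, 12, 3, 9]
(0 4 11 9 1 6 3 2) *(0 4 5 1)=(0 5 1 6 3 2 4 11 9)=[5, 6, 4, 2, 11, 1, 3, 7, 8, 0, 10, 9]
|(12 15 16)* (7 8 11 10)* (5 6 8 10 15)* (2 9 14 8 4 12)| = 28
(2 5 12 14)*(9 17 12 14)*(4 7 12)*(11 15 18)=(2 5 14)(4 7 12 9 17)(11 15 18)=[0, 1, 5, 3, 7, 14, 6, 12, 8, 17, 10, 15, 9, 13, 2, 18, 16, 4, 11]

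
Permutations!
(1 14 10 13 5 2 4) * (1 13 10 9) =(1 14 9)(2 4 13 5) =[0, 14, 4, 3, 13, 2, 6, 7, 8, 1, 10, 11, 12, 5, 9]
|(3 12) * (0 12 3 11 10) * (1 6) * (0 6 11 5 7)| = 4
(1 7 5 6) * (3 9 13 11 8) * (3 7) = (1 3 9 13 11 8 7 5 6) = [0, 3, 2, 9, 4, 6, 1, 5, 7, 13, 10, 8, 12, 11]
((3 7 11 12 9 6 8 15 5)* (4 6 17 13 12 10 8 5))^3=(3 10 4)(5 11 15)(6 7 8)(9 12 13 17)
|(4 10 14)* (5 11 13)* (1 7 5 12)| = 6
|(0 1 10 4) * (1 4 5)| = |(0 4)(1 10 5)| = 6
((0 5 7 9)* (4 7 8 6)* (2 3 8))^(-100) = (0 9 7 4 6 8 3 2 5)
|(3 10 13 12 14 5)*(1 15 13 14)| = 4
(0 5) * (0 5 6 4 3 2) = (0 6 4 3 2) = [6, 1, 0, 2, 3, 5, 4]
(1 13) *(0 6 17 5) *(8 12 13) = (0 6 17 5)(1 8 12 13) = [6, 8, 2, 3, 4, 0, 17, 7, 12, 9, 10, 11, 13, 1, 14, 15, 16, 5]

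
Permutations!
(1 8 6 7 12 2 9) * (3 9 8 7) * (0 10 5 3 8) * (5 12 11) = (0 10 12 2)(1 7 11 5 3 9)(6 8) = [10, 7, 0, 9, 4, 3, 8, 11, 6, 1, 12, 5, 2]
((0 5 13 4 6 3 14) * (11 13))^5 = (0 6 11 14 4 5 3 13)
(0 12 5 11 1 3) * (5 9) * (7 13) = (0 12 9 5 11 1 3)(7 13) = [12, 3, 2, 0, 4, 11, 6, 13, 8, 5, 10, 1, 9, 7]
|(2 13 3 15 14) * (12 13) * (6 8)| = |(2 12 13 3 15 14)(6 8)| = 6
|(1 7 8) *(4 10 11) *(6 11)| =|(1 7 8)(4 10 6 11)| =12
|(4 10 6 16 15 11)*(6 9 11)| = |(4 10 9 11)(6 16 15)| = 12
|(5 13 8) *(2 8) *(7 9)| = |(2 8 5 13)(7 9)| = 4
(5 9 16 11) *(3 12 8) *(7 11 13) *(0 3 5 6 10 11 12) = [3, 1, 2, 0, 4, 9, 10, 12, 5, 16, 11, 6, 8, 7, 14, 15, 13] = (0 3)(5 9 16 13 7 12 8)(6 10 11)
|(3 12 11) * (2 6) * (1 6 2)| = 6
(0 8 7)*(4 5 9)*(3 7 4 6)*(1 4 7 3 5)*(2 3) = [8, 4, 3, 2, 1, 9, 5, 0, 7, 6] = (0 8 7)(1 4)(2 3)(5 9 6)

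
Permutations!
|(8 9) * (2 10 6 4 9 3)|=|(2 10 6 4 9 8 3)|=7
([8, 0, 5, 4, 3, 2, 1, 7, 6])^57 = [8, 0, 5, 4, 3, 2, 1, 7, 6]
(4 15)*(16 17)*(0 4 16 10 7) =(0 4 15 16 17 10 7) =[4, 1, 2, 3, 15, 5, 6, 0, 8, 9, 7, 11, 12, 13, 14, 16, 17, 10]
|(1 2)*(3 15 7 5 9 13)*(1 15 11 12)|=10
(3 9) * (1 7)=(1 7)(3 9)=[0, 7, 2, 9, 4, 5, 6, 1, 8, 3]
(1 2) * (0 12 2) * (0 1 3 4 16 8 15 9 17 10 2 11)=[12, 1, 3, 4, 16, 5, 6, 7, 15, 17, 2, 0, 11, 13, 14, 9, 8, 10]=(0 12 11)(2 3 4 16 8 15 9 17 10)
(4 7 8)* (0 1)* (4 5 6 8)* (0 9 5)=(0 1 9 5 6 8)(4 7)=[1, 9, 2, 3, 7, 6, 8, 4, 0, 5]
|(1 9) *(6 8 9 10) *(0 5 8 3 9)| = |(0 5 8)(1 10 6 3 9)| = 15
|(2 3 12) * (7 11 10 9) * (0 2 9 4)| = |(0 2 3 12 9 7 11 10 4)| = 9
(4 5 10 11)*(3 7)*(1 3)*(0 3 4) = (0 3 7 1 4 5 10 11) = [3, 4, 2, 7, 5, 10, 6, 1, 8, 9, 11, 0]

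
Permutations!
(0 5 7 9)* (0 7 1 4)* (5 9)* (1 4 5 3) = [9, 5, 2, 1, 0, 4, 6, 3, 8, 7] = (0 9 7 3 1 5 4)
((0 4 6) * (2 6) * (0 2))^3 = ((0 4)(2 6))^3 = (0 4)(2 6)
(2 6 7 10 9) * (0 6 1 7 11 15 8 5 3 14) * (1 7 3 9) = (0 6 11 15 8 5 9 2 7 10 1 3 14) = [6, 3, 7, 14, 4, 9, 11, 10, 5, 2, 1, 15, 12, 13, 0, 8]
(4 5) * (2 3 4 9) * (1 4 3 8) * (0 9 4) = (0 9 2 8 1)(4 5) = [9, 0, 8, 3, 5, 4, 6, 7, 1, 2]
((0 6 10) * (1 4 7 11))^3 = ((0 6 10)(1 4 7 11))^3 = (1 11 7 4)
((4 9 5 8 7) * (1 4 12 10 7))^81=((1 4 9 5 8)(7 12 10))^81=(12)(1 4 9 5 8)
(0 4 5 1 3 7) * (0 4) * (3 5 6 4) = (1 5)(3 7)(4 6) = [0, 5, 2, 7, 6, 1, 4, 3]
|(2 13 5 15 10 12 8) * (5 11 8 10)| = |(2 13 11 8)(5 15)(10 12)| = 4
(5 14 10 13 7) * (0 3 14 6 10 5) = (0 3 14 5 6 10 13 7) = [3, 1, 2, 14, 4, 6, 10, 0, 8, 9, 13, 11, 12, 7, 5]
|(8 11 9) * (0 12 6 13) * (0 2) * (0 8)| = 8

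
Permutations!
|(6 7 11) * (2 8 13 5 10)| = 15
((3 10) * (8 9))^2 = ((3 10)(8 9))^2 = (10)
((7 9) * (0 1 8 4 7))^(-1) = ((0 1 8 4 7 9))^(-1) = (0 9 7 4 8 1)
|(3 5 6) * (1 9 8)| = |(1 9 8)(3 5 6)| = 3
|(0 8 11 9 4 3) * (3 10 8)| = 10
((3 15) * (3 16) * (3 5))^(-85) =((3 15 16 5))^(-85) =(3 5 16 15)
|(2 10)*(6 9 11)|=|(2 10)(6 9 11)|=6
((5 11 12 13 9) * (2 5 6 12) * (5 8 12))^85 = (2 6 12 11 9 8 5 13)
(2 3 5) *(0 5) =(0 5 2 3) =[5, 1, 3, 0, 4, 2]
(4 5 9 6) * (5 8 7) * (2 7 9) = (2 7 5)(4 8 9 6) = [0, 1, 7, 3, 8, 2, 4, 5, 9, 6]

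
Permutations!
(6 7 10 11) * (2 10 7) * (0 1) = (0 1)(2 10 11 6) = [1, 0, 10, 3, 4, 5, 2, 7, 8, 9, 11, 6]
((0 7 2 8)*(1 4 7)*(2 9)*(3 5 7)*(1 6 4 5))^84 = ((0 6 4 3 1 5 7 9 2 8))^84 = (0 1 2 4 7)(3 9 6 5 8)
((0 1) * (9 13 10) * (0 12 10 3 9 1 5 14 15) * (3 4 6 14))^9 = (15)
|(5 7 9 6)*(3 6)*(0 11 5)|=|(0 11 5 7 9 3 6)|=7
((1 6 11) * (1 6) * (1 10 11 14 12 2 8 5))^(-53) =(1 10 11 6 14 12 2 8 5)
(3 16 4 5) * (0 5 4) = (0 5 3 16) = [5, 1, 2, 16, 4, 3, 6, 7, 8, 9, 10, 11, 12, 13, 14, 15, 0]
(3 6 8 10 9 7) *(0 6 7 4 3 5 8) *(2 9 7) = (0 6)(2 9 4 3)(5 8 10 7) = [6, 1, 9, 2, 3, 8, 0, 5, 10, 4, 7]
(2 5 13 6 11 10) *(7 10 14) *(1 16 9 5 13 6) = (1 16 9 5 6 11 14 7 10 2 13) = [0, 16, 13, 3, 4, 6, 11, 10, 8, 5, 2, 14, 12, 1, 7, 15, 9]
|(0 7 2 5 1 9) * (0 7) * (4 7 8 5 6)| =4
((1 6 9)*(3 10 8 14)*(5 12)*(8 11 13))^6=((1 6 9)(3 10 11 13 8 14)(5 12))^6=(14)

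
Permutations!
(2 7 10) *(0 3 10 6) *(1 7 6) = (0 3 10 2 6)(1 7) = [3, 7, 6, 10, 4, 5, 0, 1, 8, 9, 2]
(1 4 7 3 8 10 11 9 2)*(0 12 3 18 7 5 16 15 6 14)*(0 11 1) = (0 12 3 8 10 1 4 5 16 15 6 14 11 9 2)(7 18) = [12, 4, 0, 8, 5, 16, 14, 18, 10, 2, 1, 9, 3, 13, 11, 6, 15, 17, 7]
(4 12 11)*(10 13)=(4 12 11)(10 13)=[0, 1, 2, 3, 12, 5, 6, 7, 8, 9, 13, 4, 11, 10]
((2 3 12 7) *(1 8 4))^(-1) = ((1 8 4)(2 3 12 7))^(-1) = (1 4 8)(2 7 12 3)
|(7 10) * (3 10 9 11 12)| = 6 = |(3 10 7 9 11 12)|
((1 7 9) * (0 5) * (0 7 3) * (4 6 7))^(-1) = ((0 5 4 6 7 9 1 3))^(-1) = (0 3 1 9 7 6 4 5)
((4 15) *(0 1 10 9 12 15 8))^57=((0 1 10 9 12 15 4 8))^57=(0 1 10 9 12 15 4 8)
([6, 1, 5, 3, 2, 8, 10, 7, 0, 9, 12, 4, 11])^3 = [12, 1, 0, 3, 8, 6, 11, 7, 10, 9, 4, 5, 2]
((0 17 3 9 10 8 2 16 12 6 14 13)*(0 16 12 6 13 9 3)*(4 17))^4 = (0 4 17)(2 6 8 16 10 13 9 12 14)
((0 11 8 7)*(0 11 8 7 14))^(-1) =((0 8 14)(7 11))^(-1) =(0 14 8)(7 11)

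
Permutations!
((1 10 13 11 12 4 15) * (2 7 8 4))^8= ((1 10 13 11 12 2 7 8 4 15))^8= (1 4 7 12 13)(2 11 10 15 8)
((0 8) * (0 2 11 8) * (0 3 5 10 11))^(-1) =(0 2 8 11 10 5 3)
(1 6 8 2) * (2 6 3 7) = (1 3 7 2)(6 8) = [0, 3, 1, 7, 4, 5, 8, 2, 6]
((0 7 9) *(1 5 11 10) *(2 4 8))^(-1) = (0 9 7)(1 10 11 5)(2 8 4)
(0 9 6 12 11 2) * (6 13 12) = (0 9 13 12 11 2) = [9, 1, 0, 3, 4, 5, 6, 7, 8, 13, 10, 2, 11, 12]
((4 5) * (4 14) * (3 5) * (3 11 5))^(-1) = (4 14 5 11)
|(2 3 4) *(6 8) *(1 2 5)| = |(1 2 3 4 5)(6 8)| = 10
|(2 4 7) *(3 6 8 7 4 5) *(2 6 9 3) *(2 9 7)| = |(2 5 9 3 7 6 8)| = 7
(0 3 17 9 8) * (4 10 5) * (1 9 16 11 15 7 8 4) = [3, 9, 2, 17, 10, 1, 6, 8, 0, 4, 5, 15, 12, 13, 14, 7, 11, 16] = (0 3 17 16 11 15 7 8)(1 9 4 10 5)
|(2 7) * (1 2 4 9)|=5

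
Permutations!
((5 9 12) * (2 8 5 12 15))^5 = ((2 8 5 9 15))^5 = (15)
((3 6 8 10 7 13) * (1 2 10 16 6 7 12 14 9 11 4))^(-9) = ((1 2 10 12 14 9 11 4)(3 7 13)(6 8 16))^(-9) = (16)(1 4 11 9 14 12 10 2)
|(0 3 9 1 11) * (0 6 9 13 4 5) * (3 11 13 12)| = 8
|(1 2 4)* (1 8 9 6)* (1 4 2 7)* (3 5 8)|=6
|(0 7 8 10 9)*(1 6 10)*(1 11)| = 8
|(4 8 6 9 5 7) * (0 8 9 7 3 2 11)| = 10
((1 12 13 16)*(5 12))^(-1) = (1 16 13 12 5)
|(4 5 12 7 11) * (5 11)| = |(4 11)(5 12 7)| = 6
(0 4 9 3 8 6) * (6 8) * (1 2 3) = (0 4 9 1 2 3 6) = [4, 2, 3, 6, 9, 5, 0, 7, 8, 1]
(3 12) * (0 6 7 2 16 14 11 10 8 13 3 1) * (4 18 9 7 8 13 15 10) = [6, 0, 16, 12, 18, 5, 8, 2, 15, 7, 13, 4, 1, 3, 11, 10, 14, 17, 9] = (0 6 8 15 10 13 3 12 1)(2 16 14 11 4 18 9 7)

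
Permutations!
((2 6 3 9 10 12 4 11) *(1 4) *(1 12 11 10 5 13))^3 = (1 11 3 13 10 6 5 4 2 9)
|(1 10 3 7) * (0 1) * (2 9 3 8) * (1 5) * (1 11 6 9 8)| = 14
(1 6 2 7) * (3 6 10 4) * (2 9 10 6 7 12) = (1 6 9 10 4 3 7)(2 12) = [0, 6, 12, 7, 3, 5, 9, 1, 8, 10, 4, 11, 2]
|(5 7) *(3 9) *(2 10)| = 2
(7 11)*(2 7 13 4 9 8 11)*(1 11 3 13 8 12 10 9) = (1 11 8 3 13 4)(2 7)(9 12 10) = [0, 11, 7, 13, 1, 5, 6, 2, 3, 12, 9, 8, 10, 4]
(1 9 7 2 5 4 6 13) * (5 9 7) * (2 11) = (1 7 11 2 9 5 4 6 13) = [0, 7, 9, 3, 6, 4, 13, 11, 8, 5, 10, 2, 12, 1]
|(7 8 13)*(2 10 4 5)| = |(2 10 4 5)(7 8 13)| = 12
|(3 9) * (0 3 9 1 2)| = 4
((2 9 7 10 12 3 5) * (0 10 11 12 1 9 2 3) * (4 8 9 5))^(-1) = (0 12 11 7 9 8 4 3 5 1 10)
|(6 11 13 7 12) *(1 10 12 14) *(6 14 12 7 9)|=20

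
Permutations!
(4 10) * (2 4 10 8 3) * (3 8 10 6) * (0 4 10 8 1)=(0 4 8 1)(2 10 6 3)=[4, 0, 10, 2, 8, 5, 3, 7, 1, 9, 6]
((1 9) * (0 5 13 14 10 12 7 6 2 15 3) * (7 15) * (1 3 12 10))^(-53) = ((0 5 13 14 1 9 3)(2 7 6)(12 15))^(-53) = (0 14 3 13 9 5 1)(2 7 6)(12 15)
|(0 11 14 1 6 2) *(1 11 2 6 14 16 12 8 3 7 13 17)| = 10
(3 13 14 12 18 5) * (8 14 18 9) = (3 13 18 5)(8 14 12 9) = [0, 1, 2, 13, 4, 3, 6, 7, 14, 8, 10, 11, 9, 18, 12, 15, 16, 17, 5]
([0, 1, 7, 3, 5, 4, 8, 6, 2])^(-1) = [0, 1, 8, 3, 5, 4, 7, 2, 6]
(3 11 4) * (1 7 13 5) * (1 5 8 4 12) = (1 7 13 8 4 3 11 12) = [0, 7, 2, 11, 3, 5, 6, 13, 4, 9, 10, 12, 1, 8]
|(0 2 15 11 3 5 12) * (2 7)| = |(0 7 2 15 11 3 5 12)| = 8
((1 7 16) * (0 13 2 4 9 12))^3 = (16)(0 4)(2 12)(9 13)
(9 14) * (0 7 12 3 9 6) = (0 7 12 3 9 14 6) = [7, 1, 2, 9, 4, 5, 0, 12, 8, 14, 10, 11, 3, 13, 6]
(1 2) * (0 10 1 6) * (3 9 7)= (0 10 1 2 6)(3 9 7)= [10, 2, 6, 9, 4, 5, 0, 3, 8, 7, 1]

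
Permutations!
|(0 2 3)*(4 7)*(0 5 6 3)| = |(0 2)(3 5 6)(4 7)| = 6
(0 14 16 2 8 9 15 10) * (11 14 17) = [17, 1, 8, 3, 4, 5, 6, 7, 9, 15, 0, 14, 12, 13, 16, 10, 2, 11] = (0 17 11 14 16 2 8 9 15 10)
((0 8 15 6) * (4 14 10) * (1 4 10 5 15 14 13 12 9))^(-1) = ((0 8 14 5 15 6)(1 4 13 12 9))^(-1) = (0 6 15 5 14 8)(1 9 12 13 4)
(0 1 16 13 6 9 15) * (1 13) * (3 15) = [13, 16, 2, 15, 4, 5, 9, 7, 8, 3, 10, 11, 12, 6, 14, 0, 1] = (0 13 6 9 3 15)(1 16)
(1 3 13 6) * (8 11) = [0, 3, 2, 13, 4, 5, 1, 7, 11, 9, 10, 8, 12, 6] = (1 3 13 6)(8 11)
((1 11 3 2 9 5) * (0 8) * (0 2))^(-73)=((0 8 2 9 5 1 11 3))^(-73)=(0 3 11 1 5 9 2 8)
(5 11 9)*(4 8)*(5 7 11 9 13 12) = (4 8)(5 9 7 11 13 12) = [0, 1, 2, 3, 8, 9, 6, 11, 4, 7, 10, 13, 5, 12]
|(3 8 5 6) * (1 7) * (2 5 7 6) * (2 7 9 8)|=6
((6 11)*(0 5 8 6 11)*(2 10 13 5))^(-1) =(0 6 8 5 13 10 2)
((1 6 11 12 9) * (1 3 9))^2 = ((1 6 11 12)(3 9))^2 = (1 11)(6 12)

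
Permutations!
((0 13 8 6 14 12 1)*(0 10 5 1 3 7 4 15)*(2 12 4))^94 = (0 6 15 8 4 13 14)(1 10 5)(2 3)(7 12)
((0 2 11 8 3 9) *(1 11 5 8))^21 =((0 2 5 8 3 9)(1 11))^21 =(0 8)(1 11)(2 3)(5 9)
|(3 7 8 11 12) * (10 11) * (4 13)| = |(3 7 8 10 11 12)(4 13)| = 6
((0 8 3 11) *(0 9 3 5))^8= (0 5 8)(3 9 11)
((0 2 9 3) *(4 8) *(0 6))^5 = ((0 2 9 3 6)(4 8))^5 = (9)(4 8)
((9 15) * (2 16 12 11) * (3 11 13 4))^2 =((2 16 12 13 4 3 11)(9 15))^2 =(2 12 4 11 16 13 3)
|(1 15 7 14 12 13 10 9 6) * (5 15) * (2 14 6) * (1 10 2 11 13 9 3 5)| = |(2 14 12 9 11 13)(3 5 15 7 6 10)| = 6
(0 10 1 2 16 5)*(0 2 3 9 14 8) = [10, 3, 16, 9, 4, 2, 6, 7, 0, 14, 1, 11, 12, 13, 8, 15, 5] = (0 10 1 3 9 14 8)(2 16 5)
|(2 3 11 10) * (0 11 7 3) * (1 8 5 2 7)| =|(0 11 10 7 3 1 8 5 2)| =9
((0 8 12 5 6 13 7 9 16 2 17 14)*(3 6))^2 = ((0 8 12 5 3 6 13 7 9 16 2 17 14))^2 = (0 12 3 13 9 2 14 8 5 6 7 16 17)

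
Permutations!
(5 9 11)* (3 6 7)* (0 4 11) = (0 4 11 5 9)(3 6 7) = [4, 1, 2, 6, 11, 9, 7, 3, 8, 0, 10, 5]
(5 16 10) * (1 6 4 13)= [0, 6, 2, 3, 13, 16, 4, 7, 8, 9, 5, 11, 12, 1, 14, 15, 10]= (1 6 4 13)(5 16 10)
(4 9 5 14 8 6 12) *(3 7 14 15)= (3 7 14 8 6 12 4 9 5 15)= [0, 1, 2, 7, 9, 15, 12, 14, 6, 5, 10, 11, 4, 13, 8, 3]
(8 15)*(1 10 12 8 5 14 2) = (1 10 12 8 15 5 14 2) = [0, 10, 1, 3, 4, 14, 6, 7, 15, 9, 12, 11, 8, 13, 2, 5]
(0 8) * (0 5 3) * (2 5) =(0 8 2 5 3) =[8, 1, 5, 0, 4, 3, 6, 7, 2]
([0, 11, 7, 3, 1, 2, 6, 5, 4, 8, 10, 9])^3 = (1 8 11 4 9)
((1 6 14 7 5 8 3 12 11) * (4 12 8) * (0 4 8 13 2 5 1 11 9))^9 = (0 4 12 9)(1 6 14 7)(2 13 3 8 5)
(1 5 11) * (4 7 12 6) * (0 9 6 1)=(0 9 6 4 7 12 1 5 11)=[9, 5, 2, 3, 7, 11, 4, 12, 8, 6, 10, 0, 1]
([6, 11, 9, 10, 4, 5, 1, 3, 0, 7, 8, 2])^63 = (0 11 7 8 1 9 10 6 2 3)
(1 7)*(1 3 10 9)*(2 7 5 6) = (1 5 6 2 7 3 10 9) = [0, 5, 7, 10, 4, 6, 2, 3, 8, 1, 9]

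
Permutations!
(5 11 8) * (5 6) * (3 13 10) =[0, 1, 2, 13, 4, 11, 5, 7, 6, 9, 3, 8, 12, 10] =(3 13 10)(5 11 8 6)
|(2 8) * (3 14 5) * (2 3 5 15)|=5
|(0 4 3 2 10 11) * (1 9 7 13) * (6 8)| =12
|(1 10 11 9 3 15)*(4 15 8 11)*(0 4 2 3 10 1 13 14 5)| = |(0 4 15 13 14 5)(2 3 8 11 9 10)| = 6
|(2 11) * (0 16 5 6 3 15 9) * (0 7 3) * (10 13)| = 4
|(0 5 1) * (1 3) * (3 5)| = 3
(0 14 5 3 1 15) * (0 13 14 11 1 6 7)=(0 11 1 15 13 14 5 3 6 7)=[11, 15, 2, 6, 4, 3, 7, 0, 8, 9, 10, 1, 12, 14, 5, 13]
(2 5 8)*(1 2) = (1 2 5 8) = [0, 2, 5, 3, 4, 8, 6, 7, 1]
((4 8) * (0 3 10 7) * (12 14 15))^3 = (15)(0 7 10 3)(4 8)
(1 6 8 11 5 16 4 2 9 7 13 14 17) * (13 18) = (1 6 8 11 5 16 4 2 9 7 18 13 14 17) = [0, 6, 9, 3, 2, 16, 8, 18, 11, 7, 10, 5, 12, 14, 17, 15, 4, 1, 13]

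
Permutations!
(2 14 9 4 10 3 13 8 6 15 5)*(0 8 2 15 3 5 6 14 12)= (0 8 14 9 4 10 5 15 6 3 13 2 12)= [8, 1, 12, 13, 10, 15, 3, 7, 14, 4, 5, 11, 0, 2, 9, 6]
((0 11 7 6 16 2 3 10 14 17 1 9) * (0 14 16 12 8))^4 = ((0 11 7 6 12 8)(1 9 14 17)(2 3 10 16))^4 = (17)(0 12 7)(6 11 8)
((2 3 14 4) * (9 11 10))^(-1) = (2 4 14 3)(9 10 11)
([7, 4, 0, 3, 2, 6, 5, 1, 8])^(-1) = (8)(0 2 4 1 7)(5 6)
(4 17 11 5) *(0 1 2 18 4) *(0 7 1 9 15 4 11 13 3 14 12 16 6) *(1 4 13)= (0 9 15 13 3 14 12 16 6)(1 2 18 11 5 7 4 17)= [9, 2, 18, 14, 17, 7, 0, 4, 8, 15, 10, 5, 16, 3, 12, 13, 6, 1, 11]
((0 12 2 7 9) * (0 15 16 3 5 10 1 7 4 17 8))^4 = (0 17 2)(1 16)(3 7)(4 12 8)(5 9)(10 15)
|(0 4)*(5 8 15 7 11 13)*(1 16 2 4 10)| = 6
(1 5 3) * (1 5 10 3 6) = (1 10 3 5 6) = [0, 10, 2, 5, 4, 6, 1, 7, 8, 9, 3]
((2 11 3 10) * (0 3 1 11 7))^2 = (11)(0 10 7 3 2)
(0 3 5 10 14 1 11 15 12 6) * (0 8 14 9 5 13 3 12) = (0 12 6 8 14 1 11 15)(3 13)(5 10 9) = [12, 11, 2, 13, 4, 10, 8, 7, 14, 5, 9, 15, 6, 3, 1, 0]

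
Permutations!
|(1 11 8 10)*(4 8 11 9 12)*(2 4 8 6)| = 15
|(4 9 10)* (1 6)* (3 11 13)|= |(1 6)(3 11 13)(4 9 10)|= 6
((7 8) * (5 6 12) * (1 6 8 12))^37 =(1 6)(5 8 7 12)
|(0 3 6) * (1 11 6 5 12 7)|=8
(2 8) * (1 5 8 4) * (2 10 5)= (1 2 4)(5 8 10)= [0, 2, 4, 3, 1, 8, 6, 7, 10, 9, 5]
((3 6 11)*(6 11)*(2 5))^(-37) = ((2 5)(3 11))^(-37) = (2 5)(3 11)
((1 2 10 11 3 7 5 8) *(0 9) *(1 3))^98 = (1 10)(2 11)(3 5)(7 8)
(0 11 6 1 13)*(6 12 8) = [11, 13, 2, 3, 4, 5, 1, 7, 6, 9, 10, 12, 8, 0] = (0 11 12 8 6 1 13)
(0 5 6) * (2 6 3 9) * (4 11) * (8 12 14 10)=(0 5 3 9 2 6)(4 11)(8 12 14 10)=[5, 1, 6, 9, 11, 3, 0, 7, 12, 2, 8, 4, 14, 13, 10]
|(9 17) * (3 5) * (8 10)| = 2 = |(3 5)(8 10)(9 17)|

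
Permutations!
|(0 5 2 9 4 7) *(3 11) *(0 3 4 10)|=20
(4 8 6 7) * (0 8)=(0 8 6 7 4)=[8, 1, 2, 3, 0, 5, 7, 4, 6]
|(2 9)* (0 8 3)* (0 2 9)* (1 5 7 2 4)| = 8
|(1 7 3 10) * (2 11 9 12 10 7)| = 6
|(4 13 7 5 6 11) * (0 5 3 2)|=|(0 5 6 11 4 13 7 3 2)|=9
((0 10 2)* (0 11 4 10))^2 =(2 4)(10 11)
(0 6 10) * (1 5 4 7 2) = (0 6 10)(1 5 4 7 2) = [6, 5, 1, 3, 7, 4, 10, 2, 8, 9, 0]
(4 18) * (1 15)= (1 15)(4 18)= [0, 15, 2, 3, 18, 5, 6, 7, 8, 9, 10, 11, 12, 13, 14, 1, 16, 17, 4]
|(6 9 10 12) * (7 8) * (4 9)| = 10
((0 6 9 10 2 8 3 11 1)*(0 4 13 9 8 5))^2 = (0 8 11 4 9 2)(1 13 10 5 6 3)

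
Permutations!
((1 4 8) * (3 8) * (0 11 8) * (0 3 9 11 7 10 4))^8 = (11)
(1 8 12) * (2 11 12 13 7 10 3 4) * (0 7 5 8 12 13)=(0 7 10 3 4 2 11 13 5 8)(1 12)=[7, 12, 11, 4, 2, 8, 6, 10, 0, 9, 3, 13, 1, 5]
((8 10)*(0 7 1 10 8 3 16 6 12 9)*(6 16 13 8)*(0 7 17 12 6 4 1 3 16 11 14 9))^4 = (0 17 12)(1 14 13 10 9 8 16 7 4 11 3)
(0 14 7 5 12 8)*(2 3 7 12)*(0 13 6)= (0 14 12 8 13 6)(2 3 7 5)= [14, 1, 3, 7, 4, 2, 0, 5, 13, 9, 10, 11, 8, 6, 12]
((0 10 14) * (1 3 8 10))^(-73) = ((0 1 3 8 10 14))^(-73) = (0 14 10 8 3 1)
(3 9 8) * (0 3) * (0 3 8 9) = [8, 1, 2, 0, 4, 5, 6, 7, 3, 9] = (9)(0 8 3)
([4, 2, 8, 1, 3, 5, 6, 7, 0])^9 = (0 1)(2 4)(3 8)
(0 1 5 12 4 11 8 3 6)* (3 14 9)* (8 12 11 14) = (0 1 5 11 12 4 14 9 3 6) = [1, 5, 2, 6, 14, 11, 0, 7, 8, 3, 10, 12, 4, 13, 9]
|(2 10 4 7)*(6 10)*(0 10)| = |(0 10 4 7 2 6)| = 6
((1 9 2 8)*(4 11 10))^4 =((1 9 2 8)(4 11 10))^4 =(4 11 10)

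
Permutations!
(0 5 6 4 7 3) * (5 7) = [7, 1, 2, 0, 5, 6, 4, 3] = (0 7 3)(4 5 6)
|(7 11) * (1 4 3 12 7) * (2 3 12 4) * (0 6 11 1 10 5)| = |(0 6 11 10 5)(1 2 3 4 12 7)| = 30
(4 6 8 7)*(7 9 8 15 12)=(4 6 15 12 7)(8 9)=[0, 1, 2, 3, 6, 5, 15, 4, 9, 8, 10, 11, 7, 13, 14, 12]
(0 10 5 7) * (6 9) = (0 10 5 7)(6 9) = [10, 1, 2, 3, 4, 7, 9, 0, 8, 6, 5]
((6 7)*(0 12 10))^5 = (0 10 12)(6 7)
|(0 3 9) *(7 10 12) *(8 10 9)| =|(0 3 8 10 12 7 9)| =7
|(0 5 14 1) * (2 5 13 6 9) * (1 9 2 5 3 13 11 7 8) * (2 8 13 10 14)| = |(0 11 7 13 6 8 1)(2 3 10 14 9 5)| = 42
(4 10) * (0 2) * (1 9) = (0 2)(1 9)(4 10) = [2, 9, 0, 3, 10, 5, 6, 7, 8, 1, 4]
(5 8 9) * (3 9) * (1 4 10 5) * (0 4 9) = [4, 9, 2, 0, 10, 8, 6, 7, 3, 1, 5] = (0 4 10 5 8 3)(1 9)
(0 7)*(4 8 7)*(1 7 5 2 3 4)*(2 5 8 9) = [1, 7, 3, 4, 9, 5, 6, 0, 8, 2] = (0 1 7)(2 3 4 9)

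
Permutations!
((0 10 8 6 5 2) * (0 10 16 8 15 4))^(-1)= ((0 16 8 6 5 2 10 15 4))^(-1)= (0 4 15 10 2 5 6 8 16)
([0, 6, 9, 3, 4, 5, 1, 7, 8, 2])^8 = [0, 1, 2, 3, 4, 5, 6, 7, 8, 9]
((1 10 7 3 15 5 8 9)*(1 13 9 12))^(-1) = ((1 10 7 3 15 5 8 12)(9 13))^(-1) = (1 12 8 5 15 3 7 10)(9 13)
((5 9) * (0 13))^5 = (0 13)(5 9)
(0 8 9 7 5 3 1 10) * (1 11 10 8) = (0 1 8 9 7 5 3 11 10) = [1, 8, 2, 11, 4, 3, 6, 5, 9, 7, 0, 10]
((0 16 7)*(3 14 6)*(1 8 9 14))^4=(0 16 7)(1 6 9)(3 14 8)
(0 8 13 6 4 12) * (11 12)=[8, 1, 2, 3, 11, 5, 4, 7, 13, 9, 10, 12, 0, 6]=(0 8 13 6 4 11 12)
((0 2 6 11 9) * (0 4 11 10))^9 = ((0 2 6 10)(4 11 9))^9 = (11)(0 2 6 10)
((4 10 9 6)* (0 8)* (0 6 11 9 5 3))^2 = ((0 8 6 4 10 5 3)(9 11))^2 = (11)(0 6 10 3 8 4 5)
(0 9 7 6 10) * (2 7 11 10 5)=(0 9 11 10)(2 7 6 5)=[9, 1, 7, 3, 4, 2, 5, 6, 8, 11, 0, 10]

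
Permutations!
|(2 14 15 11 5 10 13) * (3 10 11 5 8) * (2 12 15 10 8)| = |(2 14 10 13 12 15 5 11)(3 8)| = 8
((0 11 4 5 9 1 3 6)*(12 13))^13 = ((0 11 4 5 9 1 3 6)(12 13))^13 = (0 1 4 6 9 11 3 5)(12 13)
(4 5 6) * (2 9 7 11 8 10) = (2 9 7 11 8 10)(4 5 6) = [0, 1, 9, 3, 5, 6, 4, 11, 10, 7, 2, 8]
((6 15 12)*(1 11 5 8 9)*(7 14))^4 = ((1 11 5 8 9)(6 15 12)(7 14))^4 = (1 9 8 5 11)(6 15 12)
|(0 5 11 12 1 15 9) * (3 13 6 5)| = |(0 3 13 6 5 11 12 1 15 9)| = 10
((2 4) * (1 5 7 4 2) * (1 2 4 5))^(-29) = ((2 4)(5 7))^(-29) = (2 4)(5 7)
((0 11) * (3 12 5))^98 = (3 5 12) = ((0 11)(3 12 5))^98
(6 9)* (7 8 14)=(6 9)(7 8 14)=[0, 1, 2, 3, 4, 5, 9, 8, 14, 6, 10, 11, 12, 13, 7]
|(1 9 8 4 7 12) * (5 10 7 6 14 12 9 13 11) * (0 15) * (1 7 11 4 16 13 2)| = |(0 15)(1 2)(4 6 14 12 7 9 8 16 13)(5 10 11)| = 18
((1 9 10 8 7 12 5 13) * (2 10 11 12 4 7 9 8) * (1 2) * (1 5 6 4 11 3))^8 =(13)(4 12 7 6 11)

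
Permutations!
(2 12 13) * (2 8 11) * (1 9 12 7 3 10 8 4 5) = (1 9 12 13 4 5)(2 7 3 10 8 11) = [0, 9, 7, 10, 5, 1, 6, 3, 11, 12, 8, 2, 13, 4]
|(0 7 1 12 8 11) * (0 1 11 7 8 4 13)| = 8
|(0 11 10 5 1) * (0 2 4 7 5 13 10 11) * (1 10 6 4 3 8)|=12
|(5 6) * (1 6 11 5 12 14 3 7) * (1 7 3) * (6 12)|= 6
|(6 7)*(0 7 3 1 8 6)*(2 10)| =|(0 7)(1 8 6 3)(2 10)| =4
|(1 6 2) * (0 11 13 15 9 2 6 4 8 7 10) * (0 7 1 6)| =42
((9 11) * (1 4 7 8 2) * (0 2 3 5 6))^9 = ((0 2 1 4 7 8 3 5 6)(9 11))^9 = (9 11)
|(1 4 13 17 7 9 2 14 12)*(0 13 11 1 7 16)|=60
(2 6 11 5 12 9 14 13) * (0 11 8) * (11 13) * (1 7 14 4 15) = (0 13 2 6 8)(1 7 14 11 5 12 9 4 15) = [13, 7, 6, 3, 15, 12, 8, 14, 0, 4, 10, 5, 9, 2, 11, 1]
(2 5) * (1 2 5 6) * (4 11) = (1 2 6)(4 11) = [0, 2, 6, 3, 11, 5, 1, 7, 8, 9, 10, 4]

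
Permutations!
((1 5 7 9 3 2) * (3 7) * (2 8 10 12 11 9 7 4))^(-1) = ((1 5 3 8 10 12 11 9 4 2))^(-1) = (1 2 4 9 11 12 10 8 3 5)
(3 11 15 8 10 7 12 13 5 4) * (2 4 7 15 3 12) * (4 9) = (2 9 4 12 13 5 7)(3 11)(8 10 15) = [0, 1, 9, 11, 12, 7, 6, 2, 10, 4, 15, 3, 13, 5, 14, 8]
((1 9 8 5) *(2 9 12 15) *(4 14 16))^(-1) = ((1 12 15 2 9 8 5)(4 14 16))^(-1) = (1 5 8 9 2 15 12)(4 16 14)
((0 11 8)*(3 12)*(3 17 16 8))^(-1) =((0 11 3 12 17 16 8))^(-1) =(0 8 16 17 12 3 11)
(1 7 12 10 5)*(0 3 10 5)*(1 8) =(0 3 10)(1 7 12 5 8) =[3, 7, 2, 10, 4, 8, 6, 12, 1, 9, 0, 11, 5]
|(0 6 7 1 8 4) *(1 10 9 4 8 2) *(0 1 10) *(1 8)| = 6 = |(0 6 7)(1 2 10 9 4 8)|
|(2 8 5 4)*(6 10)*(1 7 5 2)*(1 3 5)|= 6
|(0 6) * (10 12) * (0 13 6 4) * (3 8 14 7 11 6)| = |(0 4)(3 8 14 7 11 6 13)(10 12)| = 14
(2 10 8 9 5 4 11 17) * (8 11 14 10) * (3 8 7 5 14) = (2 7 5 4 3 8 9 14 10 11 17) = [0, 1, 7, 8, 3, 4, 6, 5, 9, 14, 11, 17, 12, 13, 10, 15, 16, 2]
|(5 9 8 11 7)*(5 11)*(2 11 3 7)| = 6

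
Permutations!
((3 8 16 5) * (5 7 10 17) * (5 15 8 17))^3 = (3 8 10 17 16 5 15 7)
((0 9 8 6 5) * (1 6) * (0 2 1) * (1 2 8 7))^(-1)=(0 8 5 6 1 7 9)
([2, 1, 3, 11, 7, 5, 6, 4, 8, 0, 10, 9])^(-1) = [9, 1, 0, 2, 7, 5, 6, 4, 8, 11, 10, 3]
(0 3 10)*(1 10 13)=(0 3 13 1 10)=[3, 10, 2, 13, 4, 5, 6, 7, 8, 9, 0, 11, 12, 1]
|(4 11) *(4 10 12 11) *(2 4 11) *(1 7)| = |(1 7)(2 4 11 10 12)| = 10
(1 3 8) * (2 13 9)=(1 3 8)(2 13 9)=[0, 3, 13, 8, 4, 5, 6, 7, 1, 2, 10, 11, 12, 9]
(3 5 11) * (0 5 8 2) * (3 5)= [3, 1, 0, 8, 4, 11, 6, 7, 2, 9, 10, 5]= (0 3 8 2)(5 11)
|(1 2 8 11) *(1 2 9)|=|(1 9)(2 8 11)|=6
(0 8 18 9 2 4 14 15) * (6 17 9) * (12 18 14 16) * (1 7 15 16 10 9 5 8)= [1, 7, 4, 3, 10, 8, 17, 15, 14, 2, 9, 11, 18, 13, 16, 0, 12, 5, 6]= (0 1 7 15)(2 4 10 9)(5 8 14 16 12 18 6 17)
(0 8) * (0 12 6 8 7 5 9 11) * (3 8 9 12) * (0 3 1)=[7, 0, 2, 8, 4, 12, 9, 5, 1, 11, 10, 3, 6]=(0 7 5 12 6 9 11 3 8 1)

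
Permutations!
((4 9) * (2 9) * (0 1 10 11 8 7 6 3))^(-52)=(0 8)(1 7)(2 4 9)(3 11)(6 10)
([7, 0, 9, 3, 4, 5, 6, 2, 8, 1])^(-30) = (9)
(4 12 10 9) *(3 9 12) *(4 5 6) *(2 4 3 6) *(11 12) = (2 4 6 3 9 5)(10 11 12) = [0, 1, 4, 9, 6, 2, 3, 7, 8, 5, 11, 12, 10]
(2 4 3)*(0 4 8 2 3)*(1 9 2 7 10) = [4, 9, 8, 3, 0, 5, 6, 10, 7, 2, 1] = (0 4)(1 9 2 8 7 10)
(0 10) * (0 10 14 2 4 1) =[14, 0, 4, 3, 1, 5, 6, 7, 8, 9, 10, 11, 12, 13, 2] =(0 14 2 4 1)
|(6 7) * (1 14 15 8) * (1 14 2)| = 6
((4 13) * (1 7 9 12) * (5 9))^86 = (13)(1 7 5 9 12)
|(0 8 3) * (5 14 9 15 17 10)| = |(0 8 3)(5 14 9 15 17 10)| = 6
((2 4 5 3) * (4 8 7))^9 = ((2 8 7 4 5 3))^9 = (2 4)(3 7)(5 8)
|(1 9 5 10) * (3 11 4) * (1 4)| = |(1 9 5 10 4 3 11)| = 7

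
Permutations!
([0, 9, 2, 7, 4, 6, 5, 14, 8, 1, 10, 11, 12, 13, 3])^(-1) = [0, 9, 2, 14, 4, 6, 5, 3, 8, 1, 10, 11, 12, 13, 7]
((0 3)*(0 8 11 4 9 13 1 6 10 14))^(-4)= ((0 3 8 11 4 9 13 1 6 10 14))^(-4)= (0 1 11 14 13 8 10 9 3 6 4)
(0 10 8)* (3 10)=(0 3 10 8)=[3, 1, 2, 10, 4, 5, 6, 7, 0, 9, 8]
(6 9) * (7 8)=(6 9)(7 8)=[0, 1, 2, 3, 4, 5, 9, 8, 7, 6]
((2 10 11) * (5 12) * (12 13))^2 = (2 11 10)(5 12 13) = ((2 10 11)(5 13 12))^2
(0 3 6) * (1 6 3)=(0 1 6)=[1, 6, 2, 3, 4, 5, 0]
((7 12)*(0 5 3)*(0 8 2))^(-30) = ((0 5 3 8 2)(7 12))^(-30) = (12)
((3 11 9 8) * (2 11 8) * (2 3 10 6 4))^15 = (2 4 6 10 8 3 9 11)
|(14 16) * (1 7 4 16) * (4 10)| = |(1 7 10 4 16 14)| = 6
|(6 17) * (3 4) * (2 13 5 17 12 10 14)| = 8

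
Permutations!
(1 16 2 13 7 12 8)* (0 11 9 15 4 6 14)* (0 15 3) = (0 11 9 3)(1 16 2 13 7 12 8)(4 6 14 15) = [11, 16, 13, 0, 6, 5, 14, 12, 1, 3, 10, 9, 8, 7, 15, 4, 2]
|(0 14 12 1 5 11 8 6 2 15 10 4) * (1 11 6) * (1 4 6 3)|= 12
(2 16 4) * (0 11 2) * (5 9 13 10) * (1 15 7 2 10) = (0 11 10 5 9 13 1 15 7 2 16 4) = [11, 15, 16, 3, 0, 9, 6, 2, 8, 13, 5, 10, 12, 1, 14, 7, 4]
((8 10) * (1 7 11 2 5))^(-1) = (1 5 2 11 7)(8 10)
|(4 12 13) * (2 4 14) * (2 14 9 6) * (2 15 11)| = |(2 4 12 13 9 6 15 11)| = 8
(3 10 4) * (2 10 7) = (2 10 4 3 7) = [0, 1, 10, 7, 3, 5, 6, 2, 8, 9, 4]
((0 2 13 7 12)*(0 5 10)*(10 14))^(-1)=(0 10 14 5 12 7 13 2)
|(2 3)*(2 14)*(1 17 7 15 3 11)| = |(1 17 7 15 3 14 2 11)| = 8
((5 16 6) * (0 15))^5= (0 15)(5 6 16)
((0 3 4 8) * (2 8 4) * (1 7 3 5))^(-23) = ((0 5 1 7 3 2 8))^(-23) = (0 2 7 5 8 3 1)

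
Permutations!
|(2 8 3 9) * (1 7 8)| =6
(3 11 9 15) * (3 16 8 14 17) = (3 11 9 15 16 8 14 17) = [0, 1, 2, 11, 4, 5, 6, 7, 14, 15, 10, 9, 12, 13, 17, 16, 8, 3]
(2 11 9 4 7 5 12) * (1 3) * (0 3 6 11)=[3, 6, 0, 1, 7, 12, 11, 5, 8, 4, 10, 9, 2]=(0 3 1 6 11 9 4 7 5 12 2)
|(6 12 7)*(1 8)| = |(1 8)(6 12 7)| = 6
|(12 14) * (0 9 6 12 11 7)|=|(0 9 6 12 14 11 7)|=7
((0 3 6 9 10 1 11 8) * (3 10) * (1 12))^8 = (0 12 11)(1 8 10)(3 9 6)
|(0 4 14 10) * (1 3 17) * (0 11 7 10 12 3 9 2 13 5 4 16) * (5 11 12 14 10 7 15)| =12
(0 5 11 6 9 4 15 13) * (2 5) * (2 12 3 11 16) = (0 12 3 11 6 9 4 15 13)(2 5 16) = [12, 1, 5, 11, 15, 16, 9, 7, 8, 4, 10, 6, 3, 0, 14, 13, 2]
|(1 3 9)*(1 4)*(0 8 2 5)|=4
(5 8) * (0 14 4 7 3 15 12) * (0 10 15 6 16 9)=(0 14 4 7 3 6 16 9)(5 8)(10 15 12)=[14, 1, 2, 6, 7, 8, 16, 3, 5, 0, 15, 11, 10, 13, 4, 12, 9]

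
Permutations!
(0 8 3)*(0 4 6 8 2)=(0 2)(3 4 6 8)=[2, 1, 0, 4, 6, 5, 8, 7, 3]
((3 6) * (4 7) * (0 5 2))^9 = ((0 5 2)(3 6)(4 7))^9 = (3 6)(4 7)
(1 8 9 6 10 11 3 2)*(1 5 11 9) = (1 8)(2 5 11 3)(6 10 9) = [0, 8, 5, 2, 4, 11, 10, 7, 1, 6, 9, 3]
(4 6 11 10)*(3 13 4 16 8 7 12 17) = (3 13 4 6 11 10 16 8 7 12 17) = [0, 1, 2, 13, 6, 5, 11, 12, 7, 9, 16, 10, 17, 4, 14, 15, 8, 3]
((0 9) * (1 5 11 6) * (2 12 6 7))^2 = (1 11 2 6 5 7 12)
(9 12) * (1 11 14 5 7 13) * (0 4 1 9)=(0 4 1 11 14 5 7 13 9 12)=[4, 11, 2, 3, 1, 7, 6, 13, 8, 12, 10, 14, 0, 9, 5]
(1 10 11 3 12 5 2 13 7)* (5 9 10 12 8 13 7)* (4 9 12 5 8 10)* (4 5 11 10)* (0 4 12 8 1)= [4, 11, 7, 12, 9, 2, 6, 0, 13, 5, 10, 3, 8, 1]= (0 4 9 5 2 7)(1 11 3 12 8 13)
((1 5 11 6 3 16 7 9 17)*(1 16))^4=((1 5 11 6 3)(7 9 17 16))^4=(17)(1 3 6 11 5)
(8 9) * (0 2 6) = (0 2 6)(8 9) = [2, 1, 6, 3, 4, 5, 0, 7, 9, 8]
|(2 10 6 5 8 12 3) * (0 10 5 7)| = |(0 10 6 7)(2 5 8 12 3)| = 20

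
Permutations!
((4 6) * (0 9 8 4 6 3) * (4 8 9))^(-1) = (9)(0 3 4) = ((9)(0 4 3))^(-1)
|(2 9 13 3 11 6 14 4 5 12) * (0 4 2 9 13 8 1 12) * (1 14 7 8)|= 24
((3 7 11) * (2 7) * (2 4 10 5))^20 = (2 5 10 4 3 11 7)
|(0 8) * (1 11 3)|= |(0 8)(1 11 3)|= 6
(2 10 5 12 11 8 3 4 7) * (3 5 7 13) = (2 10 7)(3 4 13)(5 12 11 8) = [0, 1, 10, 4, 13, 12, 6, 2, 5, 9, 7, 8, 11, 3]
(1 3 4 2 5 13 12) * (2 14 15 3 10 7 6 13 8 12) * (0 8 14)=(0 8 12 1 10 7 6 13 2 5 14 15 3 4)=[8, 10, 5, 4, 0, 14, 13, 6, 12, 9, 7, 11, 1, 2, 15, 3]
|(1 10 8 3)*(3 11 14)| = 6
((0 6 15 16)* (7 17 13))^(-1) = ((0 6 15 16)(7 17 13))^(-1) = (0 16 15 6)(7 13 17)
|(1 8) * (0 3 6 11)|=|(0 3 6 11)(1 8)|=4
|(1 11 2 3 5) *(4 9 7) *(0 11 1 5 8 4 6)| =|(0 11 2 3 8 4 9 7 6)| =9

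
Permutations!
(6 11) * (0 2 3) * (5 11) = (0 2 3)(5 11 6) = [2, 1, 3, 0, 4, 11, 5, 7, 8, 9, 10, 6]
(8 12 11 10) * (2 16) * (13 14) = (2 16)(8 12 11 10)(13 14) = [0, 1, 16, 3, 4, 5, 6, 7, 12, 9, 8, 10, 11, 14, 13, 15, 2]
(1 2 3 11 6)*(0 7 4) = [7, 2, 3, 11, 0, 5, 1, 4, 8, 9, 10, 6] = (0 7 4)(1 2 3 11 6)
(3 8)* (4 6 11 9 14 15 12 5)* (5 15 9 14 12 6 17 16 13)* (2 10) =(2 10)(3 8)(4 17 16 13 5)(6 11 14 9 12 15) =[0, 1, 10, 8, 17, 4, 11, 7, 3, 12, 2, 14, 15, 5, 9, 6, 13, 16]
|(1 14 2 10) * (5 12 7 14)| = 7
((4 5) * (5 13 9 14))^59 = (4 5 14 9 13)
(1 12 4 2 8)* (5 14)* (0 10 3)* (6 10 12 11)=[12, 11, 8, 0, 2, 14, 10, 7, 1, 9, 3, 6, 4, 13, 5]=(0 12 4 2 8 1 11 6 10 3)(5 14)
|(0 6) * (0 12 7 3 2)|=6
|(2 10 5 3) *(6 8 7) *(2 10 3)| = 12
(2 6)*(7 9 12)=(2 6)(7 9 12)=[0, 1, 6, 3, 4, 5, 2, 9, 8, 12, 10, 11, 7]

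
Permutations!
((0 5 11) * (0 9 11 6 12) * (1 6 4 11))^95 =((0 5 4 11 9 1 6 12))^95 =(0 12 6 1 9 11 4 5)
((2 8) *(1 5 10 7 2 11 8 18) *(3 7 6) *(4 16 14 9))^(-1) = ((1 5 10 6 3 7 2 18)(4 16 14 9)(8 11))^(-1) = (1 18 2 7 3 6 10 5)(4 9 14 16)(8 11)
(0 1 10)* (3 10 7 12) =[1, 7, 2, 10, 4, 5, 6, 12, 8, 9, 0, 11, 3] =(0 1 7 12 3 10)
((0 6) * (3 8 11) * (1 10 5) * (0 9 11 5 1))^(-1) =((0 6 9 11 3 8 5)(1 10))^(-1) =(0 5 8 3 11 9 6)(1 10)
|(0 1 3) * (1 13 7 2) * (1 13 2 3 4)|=10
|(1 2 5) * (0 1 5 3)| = |(5)(0 1 2 3)| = 4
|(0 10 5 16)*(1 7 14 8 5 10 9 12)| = |(0 9 12 1 7 14 8 5 16)| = 9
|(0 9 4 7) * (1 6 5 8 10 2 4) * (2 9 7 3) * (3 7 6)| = 11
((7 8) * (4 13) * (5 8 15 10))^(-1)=(4 13)(5 10 15 7 8)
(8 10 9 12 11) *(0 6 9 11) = (0 6 9 12)(8 10 11) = [6, 1, 2, 3, 4, 5, 9, 7, 10, 12, 11, 8, 0]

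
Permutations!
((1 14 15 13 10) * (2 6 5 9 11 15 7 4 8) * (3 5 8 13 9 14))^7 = (1 10 13 4 7 14 5 3)(2 6 8)(9 11 15)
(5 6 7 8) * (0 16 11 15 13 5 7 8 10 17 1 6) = [16, 6, 2, 3, 4, 0, 8, 10, 7, 9, 17, 15, 12, 5, 14, 13, 11, 1] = (0 16 11 15 13 5)(1 6 8 7 10 17)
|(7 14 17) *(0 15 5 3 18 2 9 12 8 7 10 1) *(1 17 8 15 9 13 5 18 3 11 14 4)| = 14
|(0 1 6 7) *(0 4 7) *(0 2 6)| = |(0 1)(2 6)(4 7)| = 2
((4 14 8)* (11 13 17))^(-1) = (4 8 14)(11 17 13)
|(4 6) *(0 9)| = |(0 9)(4 6)| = 2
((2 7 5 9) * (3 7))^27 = ((2 3 7 5 9))^27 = (2 7 9 3 5)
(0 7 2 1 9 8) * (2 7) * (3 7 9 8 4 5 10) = [2, 8, 1, 7, 5, 10, 6, 9, 0, 4, 3] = (0 2 1 8)(3 7 9 4 5 10)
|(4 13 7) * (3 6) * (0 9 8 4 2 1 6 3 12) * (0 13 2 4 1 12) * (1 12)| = |(0 9 8 12 13 7 4 2 1 6)| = 10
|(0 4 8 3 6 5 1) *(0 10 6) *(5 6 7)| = |(0 4 8 3)(1 10 7 5)| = 4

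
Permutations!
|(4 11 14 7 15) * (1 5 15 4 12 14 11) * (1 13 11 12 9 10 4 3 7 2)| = 22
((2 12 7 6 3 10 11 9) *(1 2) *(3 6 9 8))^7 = ((1 2 12 7 9)(3 10 11 8))^7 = (1 12 9 2 7)(3 8 11 10)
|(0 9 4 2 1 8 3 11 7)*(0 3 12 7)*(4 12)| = |(0 9 12 7 3 11)(1 8 4 2)| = 12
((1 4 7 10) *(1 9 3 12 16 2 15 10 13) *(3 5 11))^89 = ((1 4 7 13)(2 15 10 9 5 11 3 12 16))^89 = (1 4 7 13)(2 16 12 3 11 5 9 10 15)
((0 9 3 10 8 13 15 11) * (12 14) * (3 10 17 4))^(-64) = (0 11 15 13 8 10 9)(3 4 17)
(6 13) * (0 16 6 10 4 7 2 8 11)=(0 16 6 13 10 4 7 2 8 11)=[16, 1, 8, 3, 7, 5, 13, 2, 11, 9, 4, 0, 12, 10, 14, 15, 6]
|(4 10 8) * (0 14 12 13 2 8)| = 8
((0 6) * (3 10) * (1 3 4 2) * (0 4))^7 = (10)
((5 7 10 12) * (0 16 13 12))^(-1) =(0 10 7 5 12 13 16)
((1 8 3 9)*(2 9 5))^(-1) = (1 9 2 5 3 8)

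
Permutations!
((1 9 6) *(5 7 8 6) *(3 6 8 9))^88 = ((1 3 6)(5 7 9))^88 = (1 3 6)(5 7 9)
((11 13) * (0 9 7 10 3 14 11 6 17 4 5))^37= ((0 9 7 10 3 14 11 13 6 17 4 5))^37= (0 9 7 10 3 14 11 13 6 17 4 5)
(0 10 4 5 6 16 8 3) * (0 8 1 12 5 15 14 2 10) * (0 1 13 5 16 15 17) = (0 1 12 16 13 5 6 15 14 2 10 4 17)(3 8) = [1, 12, 10, 8, 17, 6, 15, 7, 3, 9, 4, 11, 16, 5, 2, 14, 13, 0]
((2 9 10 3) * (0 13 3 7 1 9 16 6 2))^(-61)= ((0 13 3)(1 9 10 7)(2 16 6))^(-61)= (0 3 13)(1 7 10 9)(2 6 16)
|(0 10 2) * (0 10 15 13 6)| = |(0 15 13 6)(2 10)| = 4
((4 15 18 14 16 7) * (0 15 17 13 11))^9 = ((0 15 18 14 16 7 4 17 13 11))^9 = (0 11 13 17 4 7 16 14 18 15)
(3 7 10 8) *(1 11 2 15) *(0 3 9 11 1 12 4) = (0 3 7 10 8 9 11 2 15 12 4) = [3, 1, 15, 7, 0, 5, 6, 10, 9, 11, 8, 2, 4, 13, 14, 12]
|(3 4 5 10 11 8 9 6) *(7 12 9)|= 10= |(3 4 5 10 11 8 7 12 9 6)|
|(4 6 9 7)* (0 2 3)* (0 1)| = |(0 2 3 1)(4 6 9 7)| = 4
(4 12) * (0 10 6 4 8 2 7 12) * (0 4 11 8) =(0 10 6 11 8 2 7 12) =[10, 1, 7, 3, 4, 5, 11, 12, 2, 9, 6, 8, 0]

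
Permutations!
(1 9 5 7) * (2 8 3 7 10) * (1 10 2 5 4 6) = (1 9 4 6)(2 8 3 7 10 5) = [0, 9, 8, 7, 6, 2, 1, 10, 3, 4, 5]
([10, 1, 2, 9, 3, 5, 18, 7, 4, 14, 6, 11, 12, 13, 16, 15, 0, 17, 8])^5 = [4, 1, 2, 10, 0, 5, 9, 7, 16, 6, 3, 11, 12, 13, 18, 15, 8, 17, 14]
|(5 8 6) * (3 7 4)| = 3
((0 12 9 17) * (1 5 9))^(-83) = ((0 12 1 5 9 17))^(-83) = (0 12 1 5 9 17)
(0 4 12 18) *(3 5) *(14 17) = (0 4 12 18)(3 5)(14 17) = [4, 1, 2, 5, 12, 3, 6, 7, 8, 9, 10, 11, 18, 13, 17, 15, 16, 14, 0]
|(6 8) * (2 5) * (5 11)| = |(2 11 5)(6 8)| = 6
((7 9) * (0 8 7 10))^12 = (0 7 10 8 9)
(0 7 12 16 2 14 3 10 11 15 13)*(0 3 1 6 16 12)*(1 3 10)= (0 7)(1 6 16 2 14 3)(10 11 15 13)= [7, 6, 14, 1, 4, 5, 16, 0, 8, 9, 11, 15, 12, 10, 3, 13, 2]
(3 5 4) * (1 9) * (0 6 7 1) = [6, 9, 2, 5, 3, 4, 7, 1, 8, 0] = (0 6 7 1 9)(3 5 4)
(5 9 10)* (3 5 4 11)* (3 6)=(3 5 9 10 4 11 6)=[0, 1, 2, 5, 11, 9, 3, 7, 8, 10, 4, 6]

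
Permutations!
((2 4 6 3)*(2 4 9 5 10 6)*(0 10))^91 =((0 10 6 3 4 2 9 5))^91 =(0 3 9 10 4 5 6 2)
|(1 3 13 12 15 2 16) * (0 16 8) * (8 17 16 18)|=|(0 18 8)(1 3 13 12 15 2 17 16)|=24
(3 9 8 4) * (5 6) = (3 9 8 4)(5 6) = [0, 1, 2, 9, 3, 6, 5, 7, 4, 8]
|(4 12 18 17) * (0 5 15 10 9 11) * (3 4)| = 30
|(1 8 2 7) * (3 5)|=4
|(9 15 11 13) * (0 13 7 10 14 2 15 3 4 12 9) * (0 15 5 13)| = 8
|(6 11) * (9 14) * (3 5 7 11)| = 10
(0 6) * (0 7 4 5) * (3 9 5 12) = (0 6 7 4 12 3 9 5) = [6, 1, 2, 9, 12, 0, 7, 4, 8, 5, 10, 11, 3]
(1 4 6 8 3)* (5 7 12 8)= [0, 4, 2, 1, 6, 7, 5, 12, 3, 9, 10, 11, 8]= (1 4 6 5 7 12 8 3)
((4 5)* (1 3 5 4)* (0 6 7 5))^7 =((0 6 7 5 1 3))^7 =(0 6 7 5 1 3)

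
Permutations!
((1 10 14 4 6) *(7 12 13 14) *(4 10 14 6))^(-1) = (1 6 13 12 7 10 14)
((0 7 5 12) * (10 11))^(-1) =(0 12 5 7)(10 11)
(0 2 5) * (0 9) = (0 2 5 9) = [2, 1, 5, 3, 4, 9, 6, 7, 8, 0]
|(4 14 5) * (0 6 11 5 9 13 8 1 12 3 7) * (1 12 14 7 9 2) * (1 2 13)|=42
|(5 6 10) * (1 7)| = 6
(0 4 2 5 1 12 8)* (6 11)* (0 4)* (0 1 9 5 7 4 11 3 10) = (0 1 12 8 11 6 3 10)(2 7 4)(5 9) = [1, 12, 7, 10, 2, 9, 3, 4, 11, 5, 0, 6, 8]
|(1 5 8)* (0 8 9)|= |(0 8 1 5 9)|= 5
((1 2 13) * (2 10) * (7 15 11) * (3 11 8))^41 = (1 10 2 13)(3 11 7 15 8)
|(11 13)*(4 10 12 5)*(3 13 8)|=4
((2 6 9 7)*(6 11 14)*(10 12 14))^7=((2 11 10 12 14 6 9 7))^7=(2 7 9 6 14 12 10 11)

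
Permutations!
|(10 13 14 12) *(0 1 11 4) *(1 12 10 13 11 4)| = |(0 12 13 14 10 11 1 4)| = 8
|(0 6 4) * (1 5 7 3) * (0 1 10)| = 8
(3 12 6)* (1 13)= [0, 13, 2, 12, 4, 5, 3, 7, 8, 9, 10, 11, 6, 1]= (1 13)(3 12 6)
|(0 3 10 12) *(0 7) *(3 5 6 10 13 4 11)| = 12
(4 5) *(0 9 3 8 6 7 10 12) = (0 9 3 8 6 7 10 12)(4 5) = [9, 1, 2, 8, 5, 4, 7, 10, 6, 3, 12, 11, 0]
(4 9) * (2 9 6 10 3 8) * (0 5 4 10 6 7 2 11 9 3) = [5, 1, 3, 8, 7, 4, 6, 2, 11, 10, 0, 9] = (0 5 4 7 2 3 8 11 9 10)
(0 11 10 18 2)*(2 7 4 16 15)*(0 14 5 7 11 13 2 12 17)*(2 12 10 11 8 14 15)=(0 13 12 17)(2 15 10 18 8 14 5 7 4 16)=[13, 1, 15, 3, 16, 7, 6, 4, 14, 9, 18, 11, 17, 12, 5, 10, 2, 0, 8]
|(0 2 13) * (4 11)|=6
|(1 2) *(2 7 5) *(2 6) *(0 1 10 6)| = |(0 1 7 5)(2 10 6)| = 12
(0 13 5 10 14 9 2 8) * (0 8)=(0 13 5 10 14 9 2)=[13, 1, 0, 3, 4, 10, 6, 7, 8, 2, 14, 11, 12, 5, 9]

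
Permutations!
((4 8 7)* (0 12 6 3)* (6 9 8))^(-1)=(0 3 6 4 7 8 9 12)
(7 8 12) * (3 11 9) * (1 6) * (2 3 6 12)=[0, 12, 3, 11, 4, 5, 1, 8, 2, 6, 10, 9, 7]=(1 12 7 8 2 3 11 9 6)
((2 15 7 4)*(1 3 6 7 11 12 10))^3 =(1 7 15 10 6 2 12 3 4 11)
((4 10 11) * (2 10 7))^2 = (2 11 7 10 4)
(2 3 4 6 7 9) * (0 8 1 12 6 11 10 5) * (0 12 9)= (0 8 1 9 2 3 4 11 10 5 12 6 7)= [8, 9, 3, 4, 11, 12, 7, 0, 1, 2, 5, 10, 6]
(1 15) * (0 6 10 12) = (0 6 10 12)(1 15) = [6, 15, 2, 3, 4, 5, 10, 7, 8, 9, 12, 11, 0, 13, 14, 1]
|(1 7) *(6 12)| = 2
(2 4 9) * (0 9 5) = [9, 1, 4, 3, 5, 0, 6, 7, 8, 2] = (0 9 2 4 5)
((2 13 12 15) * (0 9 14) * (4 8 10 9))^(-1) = (0 14 9 10 8 4)(2 15 12 13)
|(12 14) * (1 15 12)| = |(1 15 12 14)| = 4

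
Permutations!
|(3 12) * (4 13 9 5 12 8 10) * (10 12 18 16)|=21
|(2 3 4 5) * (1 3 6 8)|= |(1 3 4 5 2 6 8)|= 7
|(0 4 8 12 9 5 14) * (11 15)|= 14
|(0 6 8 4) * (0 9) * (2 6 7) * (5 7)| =|(0 5 7 2 6 8 4 9)| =8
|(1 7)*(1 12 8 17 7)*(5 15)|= |(5 15)(7 12 8 17)|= 4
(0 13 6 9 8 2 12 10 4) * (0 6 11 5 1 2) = (0 13 11 5 1 2 12 10 4 6 9 8) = [13, 2, 12, 3, 6, 1, 9, 7, 0, 8, 4, 5, 10, 11]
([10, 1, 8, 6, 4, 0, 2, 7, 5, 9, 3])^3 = (0 6 5 3 8 10 2)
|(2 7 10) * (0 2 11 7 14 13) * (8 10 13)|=8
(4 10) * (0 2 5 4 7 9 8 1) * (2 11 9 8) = (0 11 9 2 5 4 10 7 8 1) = [11, 0, 5, 3, 10, 4, 6, 8, 1, 2, 7, 9]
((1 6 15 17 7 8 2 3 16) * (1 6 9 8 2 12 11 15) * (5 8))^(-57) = (1 7 8 16 15 9 2 12 6 17 5 3 11)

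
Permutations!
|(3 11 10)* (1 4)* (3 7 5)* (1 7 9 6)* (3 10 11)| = 7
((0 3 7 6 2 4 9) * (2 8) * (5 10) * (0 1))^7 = (0 9 2 6 3 1 4 8 7)(5 10)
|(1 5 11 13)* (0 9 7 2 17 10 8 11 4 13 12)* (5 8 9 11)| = 15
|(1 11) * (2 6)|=2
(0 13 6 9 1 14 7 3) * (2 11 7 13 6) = (0 6 9 1 14 13 2 11 7 3) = [6, 14, 11, 0, 4, 5, 9, 3, 8, 1, 10, 7, 12, 2, 13]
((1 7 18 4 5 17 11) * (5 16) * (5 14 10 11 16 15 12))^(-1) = (1 11 10 14 16 17 5 12 15 4 18 7)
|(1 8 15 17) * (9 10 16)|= |(1 8 15 17)(9 10 16)|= 12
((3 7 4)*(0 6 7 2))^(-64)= (0 7 3)(2 6 4)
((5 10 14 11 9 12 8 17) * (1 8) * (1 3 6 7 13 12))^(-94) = ((1 8 17 5 10 14 11 9)(3 6 7 13 12))^(-94) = (1 17 10 11)(3 6 7 13 12)(5 14 9 8)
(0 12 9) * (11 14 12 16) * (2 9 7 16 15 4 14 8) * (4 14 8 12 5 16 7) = (0 15 14 5 16 11 12 4 8 2 9) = [15, 1, 9, 3, 8, 16, 6, 7, 2, 0, 10, 12, 4, 13, 5, 14, 11]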